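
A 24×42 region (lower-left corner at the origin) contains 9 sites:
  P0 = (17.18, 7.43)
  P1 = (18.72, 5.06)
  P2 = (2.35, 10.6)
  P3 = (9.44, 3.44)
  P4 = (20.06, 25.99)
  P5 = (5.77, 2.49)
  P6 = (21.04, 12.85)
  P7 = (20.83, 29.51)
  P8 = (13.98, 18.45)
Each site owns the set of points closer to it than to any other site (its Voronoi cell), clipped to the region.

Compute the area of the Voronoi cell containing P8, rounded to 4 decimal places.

Area of P8's cell: 223.4533

1. box [0,24]×[0,42]: [(0, 0) (24, 0) (24, 42) (0, 42)]
2. ⊥bis P8·P0 via (15.58,12.94): [(0, 8.4159) (24, 15.385) (24, 42) (0, 42)]  |A|=722.3895
3. ⊥bis P8·P1 via (16.35,11.755): [(0, 8.4159) (24, 15.385) (24, 42) (0, 42)]  |A|=722.3895
4. ⊥bis P8·P2 via (8.165,14.525): [(0, 26.6217) (10.2747, 11.3994) (24, 15.385) (24, 42) (0, 42)]  |A|=628.86
5. ⊥bis P8·P3 via (11.71,10.945): [(0, 26.6217) (10.2747, 11.3994) (24, 15.385) (24, 42) (0, 42)]  |A|=628.86
6. ⊥bis P8·P4 via (17.02,22.22): [(0, 35.9444) (0, 26.6217) (10.2747, 11.3994) (24, 15.385) (24, 16.5916)]  |A|=251.291
7. ⊥bis P8·P5 via (9.875,10.47): [(0, 35.9444) (0, 26.6217) (10.2747, 11.3994) (24, 15.385) (24, 16.5916)]  |A|=251.291
8. ⊥bis P8·P6 via (17.51,15.65): [(20.4972, 19.4161) (0, 35.9444) (0, 26.6217) (10.2747, 11.3994) (15.2947, 12.8572)]  |A|=227.2049
9. ⊥bis P8·P7 via (17.405,23.98): [(20.4972, 19.4161) (6.3341, 30.8368) (0, 34.7598) (0, 26.6217) (10.2747, 11.3994) (15.2947, 12.8572)]  |A|=223.4533
10. canonical 6-gon: [(20.4972, 19.4161) (6.3341, 30.8368) (0, 34.7598) (0, 26.6217) (10.2747, 11.3994) (15.2947, 12.8572)]
11. shoelace: 223.4533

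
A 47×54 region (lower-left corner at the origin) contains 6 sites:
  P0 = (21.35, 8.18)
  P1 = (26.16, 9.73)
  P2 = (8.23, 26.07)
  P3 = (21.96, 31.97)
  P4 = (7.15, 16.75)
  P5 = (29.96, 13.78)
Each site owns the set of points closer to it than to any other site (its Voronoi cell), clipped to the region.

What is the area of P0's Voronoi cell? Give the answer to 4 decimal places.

1. box [0,47]×[0,54]: [(0, 0) (47, 0) (47, 54) (0, 54)]
2. ⊥bis P0·P1 via (23.755,8.955): [(0, 0) (26.6407, 0) (9.2395, 54) (0, 54)]  |A|=968.7645
3. ⊥bis P0·P2 via (14.79,17.125): [(0, 6.2784) (0, 0) (26.6407, 0) (19.9118, 20.8812)]  |A|=340.6527
4. ⊥bis P0·P3 via (21.655,20.075): [(18.9085, 20.1454) (0, 6.2784) (0, 0) (26.6407, 0) (20.1593, 20.1134)]  |A|=340.1765
5. ⊥bis P0·P4 via (14.25,12.465): [(18.9085, 20.1454) (18.8668, 20.1148) (6.7271, 0) (26.6407, 0) (20.1593, 20.1134)]  |A|=213.292
6. ⊥bis P0·P5 via (25.655,10.98): [(19.7071, 20.1249) (18.9085, 20.1454) (18.8668, 20.1148) (6.7271, 0) (26.6407, 0) (20.5959, 18.7583)]  |A|=212.9881
7. canonical 6-gon: [(19.7071, 20.1249) (18.9085, 20.1454) (18.8668, 20.1148) (6.7271, 0) (26.6407, 0) (20.5959, 18.7583)]
8. shoelace: 212.9881

Area of P0's cell: 212.9881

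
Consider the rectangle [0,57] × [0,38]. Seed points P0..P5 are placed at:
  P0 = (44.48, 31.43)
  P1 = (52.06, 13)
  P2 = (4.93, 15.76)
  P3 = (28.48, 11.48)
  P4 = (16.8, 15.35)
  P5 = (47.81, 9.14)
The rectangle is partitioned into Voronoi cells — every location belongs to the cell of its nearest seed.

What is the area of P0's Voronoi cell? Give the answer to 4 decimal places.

1. box [0,57]×[0,38]: [(0, 0) (57, 0) (57, 38) (0, 38)]
2. ⊥bis P0·P1 via (48.27,22.215): [(0, 2.3622) (57, 25.8055) (57, 38) (0, 38)]  |A|=1363.219
3. ⊥bis P0·P2 via (24.705,23.595): [(28.4771, 14.0745) (57, 25.8055) (57, 38) (18.9976, 38)]  |A|=628.5244
4. ⊥bis P0·P3 via (36.48,21.455): [(20.4635, 34.3003) (39.8502, 18.7521) (57, 25.8055) (57, 38) (18.9976, 38)]  |A|=494.7664
5. ⊥bis P0·P4 via (30.64,23.39): [(27.6503, 28.5365) (39.8502, 18.7521) (57, 25.8055) (57, 38) (22.1527, 38)]  |A|=470.7675
6. ⊥bis P0·P5 via (46.145,20.285): [(27.6503, 28.5365) (39.2274, 19.2516) (42.1127, 19.6826) (57, 25.8055) (57, 38) (22.1527, 38)]  |A|=469.9127
7. canonical 6-gon: [(27.6503, 28.5365) (39.2274, 19.2516) (42.1127, 19.6826) (57, 25.8055) (57, 38) (22.1527, 38)]
8. shoelace: 469.9127

Area of P0's cell: 469.9127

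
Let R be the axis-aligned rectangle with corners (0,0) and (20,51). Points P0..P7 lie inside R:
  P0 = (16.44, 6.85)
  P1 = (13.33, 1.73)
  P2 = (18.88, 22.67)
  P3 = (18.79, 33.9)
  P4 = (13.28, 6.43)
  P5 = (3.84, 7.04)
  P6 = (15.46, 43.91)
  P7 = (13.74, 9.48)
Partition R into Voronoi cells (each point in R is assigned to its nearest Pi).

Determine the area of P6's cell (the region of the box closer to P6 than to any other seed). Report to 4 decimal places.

1. box [0,20]×[0,51]: [(0, 0) (20, 0) (20, 51) (0, 51)]
2. ⊥bis P6·P0 via (15.95,25.38): [(0, 24.9582) (20, 25.4871) (20, 51) (0, 51)]  |A|=515.5468
3. ⊥bis P6·P1 via (14.395,22.82): [(0, 24.9582) (20, 25.4871) (20, 51) (0, 51)]  |A|=515.5468
4. ⊥bis P6·P2 via (17.17,33.29): [(0, 30.5253) (20, 33.7457) (20, 51) (0, 51)]  |A|=377.2898
5. ⊥bis P6·P3 via (17.125,38.905): [(0, 33.2081) (20, 39.8614) (20, 51) (0, 51)]  |A|=289.3051
6. ⊥bis P6·P4 via (14.37,25.17): [(0, 33.2081) (20, 39.8614) (20, 51) (0, 51)]  |A|=289.3051
7. ⊥bis P6·P5 via (9.65,25.475): [(0, 33.2081) (20, 39.8614) (20, 51) (0, 51)]  |A|=289.3051
8. ⊥bis P6·P7 via (14.6,26.695): [(0, 33.2081) (20, 39.8614) (20, 51) (0, 51)]  |A|=289.3051
9. canonical 4-gon: [(0, 33.2081) (20, 39.8614) (20, 51) (0, 51)]
10. shoelace: 289.3051

Area of P6's cell: 289.3051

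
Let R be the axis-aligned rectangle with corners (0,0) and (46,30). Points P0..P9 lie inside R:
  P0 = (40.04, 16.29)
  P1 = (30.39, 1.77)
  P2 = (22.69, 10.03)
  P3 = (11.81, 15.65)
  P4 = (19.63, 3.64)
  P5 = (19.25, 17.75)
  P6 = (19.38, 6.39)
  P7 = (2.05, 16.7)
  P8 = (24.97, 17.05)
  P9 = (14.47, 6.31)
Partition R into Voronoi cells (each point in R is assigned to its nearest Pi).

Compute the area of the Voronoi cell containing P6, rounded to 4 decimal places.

Area of P6's cell: 25.9151

1. box [0,46]×[0,30]: [(0, 0) (46, 0) (46, 30) (0, 30)]
2. ⊥bis P6·P0 via (29.71,11.34): [(0, 0) (35.144, 0) (20.7684, 30) (0, 30)]  |A|=838.6853
3. ⊥bis P6·P1 via (24.885,4.08): [(0, 0) (23.173, 0) (28.7618, 13.3188) (20.7684, 30) (0, 30)]  |A|=758.9654
4. ⊥bis P6·P2 via (21.035,8.21): [(0, 27.338) (0, 0) (23.173, 0) (25.0761, 4.5353)]  |A|=395.3126
5. ⊥bis P6·P3 via (15.595,11.02): [(16.8324, 12.0316) (2.1148, 0) (23.173, 0) (25.0761, 4.5353)]  |A|=152.5083
6. ⊥bis P6·P4 via (19.505,5.015): [(24.0901, 5.4318) (16.8324, 12.0316) (6.8411, 3.8637)]  |A|=62.6101
7. ⊥bis P6·P5 via (19.315,12.07): [(24.0901, 5.4318) (16.8324, 12.0316) (6.8411, 3.8637)]  |A|=62.6101
8. ⊥bis P6·P7 via (10.715,11.545): [(24.0901, 5.4318) (16.8324, 12.0316) (6.8411, 3.8637)]  |A|=62.6101
9. ⊥bis P6·P8 via (22.175,11.72): [(24.0901, 5.4318) (16.8324, 12.0316) (6.8411, 3.8637)]  |A|=62.6101
10. ⊥bis P6·P9 via (16.925,6.35): [(16.9505, 4.7828) (24.0901, 5.4318) (16.8324, 12.0316)]  |A|=25.9151
11. canonical 3-gon: [(16.9505, 4.7828) (24.0901, 5.4318) (16.8324, 12.0316)]
12. shoelace: 25.9151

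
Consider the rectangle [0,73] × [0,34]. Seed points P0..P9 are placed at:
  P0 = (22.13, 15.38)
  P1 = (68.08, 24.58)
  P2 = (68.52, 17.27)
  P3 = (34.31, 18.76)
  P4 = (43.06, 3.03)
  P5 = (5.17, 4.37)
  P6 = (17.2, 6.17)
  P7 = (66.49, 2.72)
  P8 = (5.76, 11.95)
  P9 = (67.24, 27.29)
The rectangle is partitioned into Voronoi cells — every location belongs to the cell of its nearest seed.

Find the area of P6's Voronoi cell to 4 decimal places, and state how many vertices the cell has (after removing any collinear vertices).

Area of P6's cell: 182.0191 (5 vertices)

1. box [0,73]×[0,34]: [(0, 0) (73, 0) (73, 34) (0, 34)]
2. ⊥bis P6·P0 via (19.665,10.775): [(0, 21.3014) (0, 0) (39.7944, 0)]  |A|=423.8385
3. ⊥bis P6·P1 via (42.64,15.375): [(0, 21.3014) (0, 0) (39.7944, 0)]  |A|=423.8385
4. ⊥bis P6·P2 via (42.86,11.72): [(0, 21.3014) (0, 0) (39.7944, 0)]  |A|=423.8385
5. ⊥bis P6·P3 via (25.755,12.465): [(31.7642, 4.2985) (0, 21.3014) (0, 0) (34.9271, 0)]  |A|=413.3775
6. ⊥bis P6·P4 via (30.13,4.6): [(30.1954, 5.1382) (0, 21.3014) (0, 0) (29.5715, 0)]  |A|=397.5746
7. ⊥bis P6·P5 via (11.185,5.27): [(30.1954, 5.1382) (9.5513, 16.1888) (11.9735, 0) (29.5715, 0)]  |A|=198.9285
8. ⊥bis P6·P7 via (41.845,4.445): [(30.1954, 5.1382) (9.5513, 16.1888) (11.9735, 0) (29.5715, 0)]  |A|=198.9285
9. ⊥bis P6·P8 via (11.48,9.06): [(30.1954, 5.1382) (13.9044, 13.8586) (10.8149, 7.7436) (11.9735, 0) (29.5715, 0)]  |A|=182.0191
10. ⊥bis P6·P9 via (42.22,16.73): [(30.1954, 5.1382) (13.9044, 13.8586) (10.8149, 7.7436) (11.9735, 0) (29.5715, 0)]  |A|=182.0191
11. canonical 5-gon: [(30.1954, 5.1382) (13.9044, 13.8586) (10.8149, 7.7436) (11.9735, 0) (29.5715, 0)]
12. shoelace: 182.0191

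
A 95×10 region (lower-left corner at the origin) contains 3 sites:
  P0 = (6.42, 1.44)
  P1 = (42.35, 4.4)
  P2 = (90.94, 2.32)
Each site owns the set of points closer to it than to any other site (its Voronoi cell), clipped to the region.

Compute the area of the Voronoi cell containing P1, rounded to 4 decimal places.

1. box [0,95]×[0,10]: [(0, 0) (95, 0) (95, 10) (0, 10)]
2. ⊥bis P1·P0 via (24.385,2.92): [(24.6256, 0) (95, 0) (95, 10) (23.8017, 10)]  |A|=707.8636
3. ⊥bis P1·P2 via (66.645,3.36): [(24.6256, 0) (66.5012, 0) (66.9292, 10) (23.8017, 10)]  |A|=425.0156
4. canonical 4-gon: [(24.6256, 0) (66.5012, 0) (66.9292, 10) (23.8017, 10)]
5. shoelace: 425.0156

Area of P1's cell: 425.0156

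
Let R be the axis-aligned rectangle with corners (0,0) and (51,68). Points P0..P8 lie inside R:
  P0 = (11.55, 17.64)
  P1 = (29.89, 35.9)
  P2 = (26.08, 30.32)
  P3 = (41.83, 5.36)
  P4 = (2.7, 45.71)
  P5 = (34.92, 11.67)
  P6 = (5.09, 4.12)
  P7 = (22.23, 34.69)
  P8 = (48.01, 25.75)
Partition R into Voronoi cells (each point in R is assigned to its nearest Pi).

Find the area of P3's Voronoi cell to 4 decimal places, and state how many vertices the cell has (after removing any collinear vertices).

Area of P3's cell: 201.2571 (4 vertices)

1. box [0,51]×[0,68]: [(0, 0) (51, 0) (51, 68) (0, 68)]
2. ⊥bis P3·P0 via (26.69,11.5): [(22.0262, 0) (51, 0) (51, 68) (49.6035, 68)]  |A|=1032.5912
3. ⊥bis P3·P1 via (35.86,20.63): [(29.3624, 18.0897) (22.0262, 0) (51, 0) (51, 26.5492)]  |A|=549.2934
4. ⊥bis P3·P2 via (33.955,17.84): [(42.4751, 23.2162) (27.6469, 13.8595) (22.0262, 0) (51, 0) (51, 26.5492)]  |A|=525.9564
5. ⊥bis P3·P4 via (22.265,25.535): [(42.4751, 23.2162) (27.6469, 13.8595) (22.0262, 0) (51, 0) (51, 26.5492)]  |A|=525.9564
6. ⊥bis P3·P5 via (38.375,8.515): [(30.5994, 0) (51, 0) (51, 22.3405)]  |A|=227.88
7. ⊥bis P3·P6 via (23.46,4.74): [(30.5994, 0) (51, 0) (51, 22.3405)]  |A|=227.88
8. ⊥bis P3·P7 via (32.03,20.025): [(30.5994, 0) (51, 0) (51, 22.3405)]  |A|=227.88
9. ⊥bis P3·P8 via (44.92,15.555): [(44.8289, 15.5826) (30.5994, 0) (51, 0) (51, 13.7122)]  |A|=201.2571
10. canonical 4-gon: [(44.8289, 15.5826) (30.5994, 0) (51, 0) (51, 13.7122)]
11. shoelace: 201.2571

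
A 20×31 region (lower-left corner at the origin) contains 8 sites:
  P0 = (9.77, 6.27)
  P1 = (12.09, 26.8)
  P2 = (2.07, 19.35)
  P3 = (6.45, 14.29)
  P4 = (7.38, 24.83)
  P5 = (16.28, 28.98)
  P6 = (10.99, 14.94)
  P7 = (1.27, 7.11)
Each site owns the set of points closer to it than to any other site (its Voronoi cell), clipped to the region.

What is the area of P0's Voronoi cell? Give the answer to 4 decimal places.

1. box [0,20]×[0,31]: [(0, 0) (20, 0) (20, 31) (0, 31)]
2. ⊥bis P0·P1 via (10.93,16.535): [(0, 17.7701) (0, 0) (20, 0) (20, 15.51)]  |A|=332.8019
3. ⊥bis P0·P2 via (5.92,12.81): [(12.0355, 16.4101) (0, 9.325) (0, 0) (20, 0) (20, 15.51)]  |A|=281.9812
4. ⊥bis P0·P3 via (8.11,10.28): [(0, 6.9227) (0, 0) (20, 0) (20, 15.202)]  |A|=221.2479
5. ⊥bis P0·P4 via (8.575,15.55): [(0, 6.9227) (0, 0) (20, 0) (20, 15.202)]  |A|=221.2479
6. ⊥bis P0·P5 via (13.025,17.625): [(0, 6.9227) (0, 0) (20, 0) (20, 15.202)]  |A|=221.2479
7. ⊥bis P0·P6 via (10.38,10.605): [(9.2718, 10.7609) (0, 6.9227) (0, 0) (20, 0) (20, 9.2513)]  |A|=189.3276
8. ⊥bis P0·P7 via (5.52,6.69): [(9.2718, 10.7609) (5.7794, 9.3152) (4.8589, 0) (20, 0) (20, 9.2513)]  |A|=146.6921
9. canonical 5-gon: [(9.2718, 10.7609) (5.7794, 9.3152) (4.8589, 0) (20, 0) (20, 9.2513)]
10. shoelace: 146.6921

Area of P0's cell: 146.6921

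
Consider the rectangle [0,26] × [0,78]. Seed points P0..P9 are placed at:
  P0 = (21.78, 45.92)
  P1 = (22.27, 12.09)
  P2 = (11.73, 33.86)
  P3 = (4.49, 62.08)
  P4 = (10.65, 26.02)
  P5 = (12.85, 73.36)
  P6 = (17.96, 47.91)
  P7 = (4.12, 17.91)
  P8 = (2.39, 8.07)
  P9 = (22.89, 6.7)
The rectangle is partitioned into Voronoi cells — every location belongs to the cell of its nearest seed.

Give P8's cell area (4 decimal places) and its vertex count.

Area of P8's cell: 154.7760 (5 vertices)

1. box [0,26]×[0,78]: [(0, 0) (26, 0) (26, 78) (0, 78)]
2. ⊥bis P8·P0 via (12.085,26.995): [(0, 33.186) (0, 0) (26, 0) (26, 19.8665)]  |A|=689.6827
3. ⊥bis P8·P1 via (12.33,10.08): [(8.5426, 28.8097) (0, 33.186) (0, 0) (14.3683, 0)]  |A|=348.7207
4. ⊥bis P8·P2 via (7.06,20.965): [(10.3714, 19.7658) (0, 23.5218) (0, 0) (14.3683, 0)]  |A|=263.9775
5. ⊥bis P8·P3 via (3.44,35.075): [(10.3714, 19.7658) (0, 23.5218) (0, 0) (14.3683, 0)]  |A|=263.9775
6. ⊥bis P8·P4 via (6.52,17.045): [(11.3732, 14.8117) (0, 20.0453) (0, 0) (14.3683, 0)]  |A|=220.3991
7. ⊥bis P8·P5 via (7.62,40.715): [(11.3732, 14.8117) (0, 20.0453) (0, 0) (14.3683, 0)]  |A|=220.3991
8. ⊥bis P8·P6 via (10.175,27.99): [(11.3732, 14.8117) (0, 20.0453) (0, 0) (14.3683, 0)]  |A|=220.3991
9. ⊥bis P8·P7 via (3.255,12.99): [(12.0544, 11.443) (0, 13.5623) (0, 0) (14.3683, 0)]  |A|=163.9504
10. ⊥bis P8·P9 via (12.64,7.385): [(12.6984, 8.2583) (12.0544, 11.443) (0, 13.5623) (0, 0) (12.1465, 0)]  |A|=154.776
11. canonical 5-gon: [(12.6984, 8.2583) (12.0544, 11.443) (0, 13.5623) (0, 0) (12.1465, 0)]
12. shoelace: 154.776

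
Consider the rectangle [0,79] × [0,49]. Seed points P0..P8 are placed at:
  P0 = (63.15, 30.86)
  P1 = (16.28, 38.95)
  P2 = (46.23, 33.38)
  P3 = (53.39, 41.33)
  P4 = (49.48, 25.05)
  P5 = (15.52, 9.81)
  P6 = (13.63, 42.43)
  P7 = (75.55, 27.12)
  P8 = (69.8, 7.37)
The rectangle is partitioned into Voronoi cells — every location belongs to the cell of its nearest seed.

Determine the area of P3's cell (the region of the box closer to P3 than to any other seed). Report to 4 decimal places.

1. box [0,79]×[0,49]: [(0, 0) (79, 0) (79, 49) (0, 49)]
2. ⊥bis P3·P0 via (58.27,36.095): [(0, 0) (19.5492, 0) (72.1138, 49) (0, 49)]  |A|=2245.7441
3. ⊥bis P3·P1 via (34.835,40.14): [(36.4018, 15.7097) (72.1138, 49) (34.2668, 49)]  |A|=629.9683
4. ⊥bis P3·P2 via (49.81,37.355): [(54.8003, 32.8606) (72.1138, 49) (36.8801, 49)]  |A|=284.3251
5. ⊥bis P3·P4 via (51.435,33.19): [(54.8003, 32.8606) (72.1138, 49) (36.8801, 49)]  |A|=284.3251
6. ⊥bis P3·P5 via (34.455,25.57): [(54.8003, 32.8606) (72.1138, 49) (36.8801, 49)]  |A|=284.3251
7. ⊥bis P3·P6 via (33.51,41.88): [(54.8003, 32.8606) (72.1138, 49) (36.8801, 49)]  |A|=284.3251
8. ⊥bis P3·P7 via (64.47,34.225): [(54.8003, 32.8606) (72.1138, 49) (36.8801, 49)]  |A|=284.3251
9. ⊥bis P3·P8 via (61.595,24.35): [(54.8003, 32.8606) (72.1138, 49) (36.8801, 49)]  |A|=284.3251
10. canonical 3-gon: [(54.8003, 32.8606) (72.1138, 49) (36.8801, 49)]
11. shoelace: 284.3251

Area of P3's cell: 284.3251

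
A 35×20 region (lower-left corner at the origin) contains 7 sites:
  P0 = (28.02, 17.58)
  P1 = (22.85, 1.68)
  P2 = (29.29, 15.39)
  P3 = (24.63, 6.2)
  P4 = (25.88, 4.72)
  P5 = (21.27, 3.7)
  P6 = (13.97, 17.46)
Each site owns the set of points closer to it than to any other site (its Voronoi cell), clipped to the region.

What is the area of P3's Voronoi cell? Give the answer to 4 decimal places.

1. box [0,35]×[0,20]: [(0, 0) (35, 0) (35, 20) (0, 20)]
2. ⊥bis P3·P0 via (26.325,11.89): [(0, 19.732) (0, 0) (35, 0) (35, 9.3058)]  |A|=508.1611
3. ⊥bis P3·P1 via (23.74,3.94): [(0, 19.732) (0, 13.2889) (33.7449, 0) (35, 0) (35, 9.3058)]  |A|=283.9439
4. ⊥bis P3·P2 via (26.96,10.795): [(22.6296, 12.9908) (0, 19.732) (0, 13.2889) (33.7449, 0) (35, 0) (35, 6.7181)]  |A|=267.9387
5. ⊥bis P3·P4 via (25.255,5.46): [(29.8416, 9.3338) (22.6296, 12.9908) (0, 19.732) (0, 13.2889) (23.5458, 4.0165)]  |A|=204.9946
6. ⊥bis P3·P5 via (22.95,4.95): [(23.6065, 4.0677) (29.8416, 9.3338) (22.6296, 12.9908) (15.3548, 15.1579)]  |A|=61.7891
7. ⊥bis P3·P6 via (19.3,11.83): [(18.4381, 11.014) (23.6065, 4.0677) (29.8416, 9.3338) (22.6296, 12.9908) (21.0296, 13.4674)]  |A|=52.6373
8. canonical 5-gon: [(18.4381, 11.014) (23.6065, 4.0677) (29.8416, 9.3338) (22.6296, 12.9908) (21.0296, 13.4674)]
9. shoelace: 52.6373

Area of P3's cell: 52.6373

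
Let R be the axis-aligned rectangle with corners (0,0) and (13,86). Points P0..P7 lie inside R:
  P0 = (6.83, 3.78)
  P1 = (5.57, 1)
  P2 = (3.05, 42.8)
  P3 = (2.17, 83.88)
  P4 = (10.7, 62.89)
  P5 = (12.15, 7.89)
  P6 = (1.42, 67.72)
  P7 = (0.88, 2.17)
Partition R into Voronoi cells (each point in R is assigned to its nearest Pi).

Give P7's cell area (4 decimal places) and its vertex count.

1. box [0,13]×[0,86]: [(0, 0) (13, 0) (13, 86) (0, 86)]
2. ⊥bis P7·P0 via (3.855,2.975): [(0, 17.2217) (0, 0) (4.66, 0)]  |A|=40.1267
3. ⊥bis P7·P1 via (3.225,1.585): [(3.7076, 3.5196) (0, 17.2217) (0, 0) (2.8296, 0)]  |A|=36.9055
4. ⊥bis P7·P2 via (1.965,22.485): [(3.7076, 3.5196) (0, 17.2217) (0, 0) (2.8296, 0)]  |A|=36.9055
5. ⊥bis P7·P3 via (1.525,43.025): [(3.7076, 3.5196) (0, 17.2217) (0, 0) (2.8296, 0)]  |A|=36.9055
6. ⊥bis P7·P4 via (5.79,32.53): [(3.7076, 3.5196) (0, 17.2217) (0, 0) (2.8296, 0)]  |A|=36.9055
7. ⊥bis P7·P5 via (6.515,5.03): [(3.7076, 3.5196) (0, 17.2217) (0, 0) (2.8296, 0)]  |A|=36.9055
8. ⊥bis P7·P6 via (1.15,34.945): [(3.7076, 3.5196) (0, 17.2217) (0, 0) (2.8296, 0)]  |A|=36.9055
9. canonical 4-gon: [(3.7076, 3.5196) (0, 17.2217) (0, 0) (2.8296, 0)]
10. shoelace: 36.9055

Area of P7's cell: 36.9055 (4 vertices)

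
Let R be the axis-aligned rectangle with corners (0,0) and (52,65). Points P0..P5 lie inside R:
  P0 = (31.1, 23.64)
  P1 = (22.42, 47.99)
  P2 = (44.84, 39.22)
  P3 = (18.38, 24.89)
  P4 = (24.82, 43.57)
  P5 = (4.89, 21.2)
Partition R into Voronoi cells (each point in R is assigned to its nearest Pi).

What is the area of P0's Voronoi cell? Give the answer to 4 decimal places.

1. box [0,52]×[0,65]: [(0, 0) (52, 0) (52, 65) (0, 65)]
2. ⊥bis P0·P1 via (26.76,35.815): [(0, 26.2759) (0, 0) (52, 0) (52, 44.8123)]  |A|=1848.2924
3. ⊥bis P0·P2 via (37.97,31.43): [(31.2022, 37.3985) (0, 26.2759) (0, 0) (52, 0) (52, 19.0569)]  |A|=1580.4657
4. ⊥bis P0·P3 via (24.74,24.265): [(31.2022, 37.3985) (25.8429, 35.4881) (22.3555, 0) (52, 0) (52, 19.0569)]  |A|=844.2665
5. ⊥bis P0·P4 via (27.96,33.605): [(33.5179, 35.3563) (25.5843, 32.8564) (22.3555, 0) (52, 0) (52, 19.0569)]  |A|=826.466
6. ⊥bis P0·P5 via (17.995,22.42): [(33.5179, 35.3563) (25.5843, 32.8564) (22.3555, 0) (52, 0) (52, 19.0569)]  |A|=826.466
7. canonical 5-gon: [(33.5179, 35.3563) (25.5843, 32.8564) (22.3555, 0) (52, 0) (52, 19.0569)]
8. shoelace: 826.466

Area of P0's cell: 826.4660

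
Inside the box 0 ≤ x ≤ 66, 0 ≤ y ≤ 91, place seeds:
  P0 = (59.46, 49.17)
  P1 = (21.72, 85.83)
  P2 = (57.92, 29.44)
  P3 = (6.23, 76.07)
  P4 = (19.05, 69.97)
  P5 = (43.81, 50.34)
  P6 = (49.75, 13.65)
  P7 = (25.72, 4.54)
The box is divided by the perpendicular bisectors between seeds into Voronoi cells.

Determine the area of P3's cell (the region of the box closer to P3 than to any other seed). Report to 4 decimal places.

Area of P3's cell: 389.0260

1. box [0,66]×[0,91]: [(0, 0) (66, 0) (66, 91) (0, 91)]
2. ⊥bis P3·P0 via (32.845,62.62): [(0, 0) (1.1997, 0) (47.187, 91) (0, 91)]  |A|=2201.5937
3. ⊥bis P3·P1 via (13.975,80.95): [(0, 0) (1.1997, 0) (29.5868, 56.1727) (7.6427, 91) (0, 91)]  |A|=1512.9823
4. ⊥bis P3·P2 via (32.075,52.755): [(0, 17.1994) (22.4905, 42.1305) (29.5868, 56.1727) (7.6427, 91) (0, 91)]  |A|=1294.2976
5. ⊥bis P3·P4 via (12.64,73.02): [(0, 46.4553) (15.3642, 78.7452) (7.6427, 91) (0, 91)]  |A|=389.026
6. ⊥bis P3·P5 via (25.02,63.205): [(0, 46.4553) (15.3642, 78.7452) (7.6427, 91) (0, 91)]  |A|=389.026
7. ⊥bis P3·P6 via (27.99,44.86): [(0, 46.4553) (15.3642, 78.7452) (7.6427, 91) (0, 91)]  |A|=389.026
8. ⊥bis P3·P7 via (15.975,40.305): [(0, 46.4553) (15.3642, 78.7452) (7.6427, 91) (0, 91)]  |A|=389.026
9. canonical 4-gon: [(0, 46.4553) (15.3642, 78.7452) (7.6427, 91) (0, 91)]
10. shoelace: 389.026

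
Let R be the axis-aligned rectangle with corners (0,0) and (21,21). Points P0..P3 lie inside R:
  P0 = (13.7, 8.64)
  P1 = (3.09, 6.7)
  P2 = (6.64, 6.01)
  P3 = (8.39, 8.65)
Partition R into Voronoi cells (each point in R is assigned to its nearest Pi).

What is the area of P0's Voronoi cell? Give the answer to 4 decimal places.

Area of P0's cell: 204.3117

1. box [0,21]×[0,21]: [(0, 0) (21, 0) (21, 21) (0, 21)]
2. ⊥bis P0·P1 via (8.395,7.67): [(9.7974, 0) (21, 0) (21, 21) (5.9577, 21)]  |A|=275.5716
3. ⊥bis P0·P2 via (10.17,7.325): [(6.8078, 16.3505) (12.8987, 0) (21, 0) (21, 21) (5.9577, 21)]  |A|=250.2177
4. ⊥bis P0·P3 via (11.045,8.645): [(11.0381, 4.9946) (12.8987, 0) (21, 0) (21, 21) (11.0683, 21)]  |A|=204.3117
5. canonical 5-gon: [(11.0381, 4.9946) (12.8987, 0) (21, 0) (21, 21) (11.0683, 21)]
6. shoelace: 204.3117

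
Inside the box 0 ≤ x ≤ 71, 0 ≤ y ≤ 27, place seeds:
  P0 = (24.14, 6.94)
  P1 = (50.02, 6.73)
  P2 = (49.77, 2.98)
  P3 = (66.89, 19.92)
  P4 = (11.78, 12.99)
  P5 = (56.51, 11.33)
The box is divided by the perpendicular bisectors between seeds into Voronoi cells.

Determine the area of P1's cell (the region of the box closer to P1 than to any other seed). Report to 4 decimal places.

1. box [0,71]×[0,27]: [(0, 0) (71, 0) (71, 27) (0, 27)]
2. ⊥bis P1·P0 via (37.08,6.835): [(37.0245, 0) (71, 0) (71, 27) (37.2436, 27)]  |A|=914.3798
3. ⊥bis P1·P2 via (49.895,4.855): [(37.0709, 5.7099) (71, 3.448) (71, 27) (37.2436, 27)]  |A|=758.887
4. ⊥bis P1·P3 via (58.455,13.325): [(37.0709, 5.7099) (65.9122, 3.7872) (47.763, 27) (37.2436, 27)]  |A|=429.2761
5. ⊥bis P1·P4 via (30.9,9.86): [(37.0709, 5.7099) (65.9122, 3.7872) (47.763, 27) (37.2436, 27)]  |A|=429.2761
6. ⊥bis P1·P5 via (53.265,9.03): [(37.0709, 5.7099) (56.5381, 4.4121) (40.5282, 27) (37.2436, 27)]  |A|=244.4364
7. canonical 4-gon: [(37.0709, 5.7099) (56.5381, 4.4121) (40.5282, 27) (37.2436, 27)]
8. shoelace: 244.4364

Area of P1's cell: 244.4364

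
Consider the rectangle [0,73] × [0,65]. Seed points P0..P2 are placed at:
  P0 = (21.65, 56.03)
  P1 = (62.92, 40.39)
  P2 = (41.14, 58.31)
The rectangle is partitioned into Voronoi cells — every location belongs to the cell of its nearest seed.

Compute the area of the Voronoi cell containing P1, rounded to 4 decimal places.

1. box [0,73]×[0,65]: [(0, 0) (73, 0) (73, 65) (0, 65)]
2. ⊥bis P1·P0 via (42.285,48.21): [(24.015, 0) (73, 0) (73, 65) (48.6479, 65)]  |A|=2383.4579
3. ⊥bis P1·P2 via (52.03,49.35): [(34.7646, 28.3656) (24.015, 0) (73, 0) (73, 65) (64.9064, 65)]  |A|=2085.6474
4. canonical 5-gon: [(34.7646, 28.3656) (24.015, 0) (73, 0) (73, 65) (64.9064, 65)]
5. shoelace: 2085.6474

Area of P1's cell: 2085.6474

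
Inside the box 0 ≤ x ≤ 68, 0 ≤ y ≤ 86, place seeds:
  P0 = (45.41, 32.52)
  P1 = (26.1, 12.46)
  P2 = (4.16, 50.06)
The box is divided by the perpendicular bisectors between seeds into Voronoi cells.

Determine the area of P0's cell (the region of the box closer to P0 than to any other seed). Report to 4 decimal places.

1. box [0,68]×[0,86]: [(0, 0) (68, 0) (68, 86) (0, 86)]
2. ⊥bis P0·P1 via (35.755,22.49): [(0, 56.9082) (59.1185, 0) (68, 0) (68, 86) (0, 86)]  |A|=4165.836
3. ⊥bis P0·P2 via (24.785,41.29): [(22.2988, 35.4431) (59.1185, 0) (68, 0) (68, 86) (43.7962, 86)]  |A|=2734.3783
4. canonical 5-gon: [(22.2988, 35.4431) (59.1185, 0) (68, 0) (68, 86) (43.7962, 86)]
5. shoelace: 2734.3783

Area of P0's cell: 2734.3783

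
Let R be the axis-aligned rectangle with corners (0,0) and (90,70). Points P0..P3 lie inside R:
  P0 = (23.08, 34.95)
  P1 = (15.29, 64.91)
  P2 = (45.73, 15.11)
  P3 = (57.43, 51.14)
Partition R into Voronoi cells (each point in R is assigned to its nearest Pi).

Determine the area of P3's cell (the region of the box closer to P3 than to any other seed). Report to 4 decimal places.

1. box [0,90]×[0,70]: [(0, 0) (90, 0) (90, 70) (0, 70)]
2. ⊥bis P3·P0 via (40.255,43.045): [(60.5432, 0) (90, 0) (90, 70) (27.5504, 70)]  |A|=3216.7236
3. ⊥bis P3·P1 via (36.36,58.025): [(35.064, 54.0587) (60.5432, 0) (90, 0) (90, 70) (40.273, 70)]  |A|=3115.3164
4. ⊥bis P3·P2 via (51.58,33.125): [(35.064, 54.0587) (43.7289, 35.6745) (90, 20.6489) (90, 70) (40.273, 70)]  |A|=2112.1643
5. canonical 5-gon: [(35.064, 54.0587) (43.7289, 35.6745) (90, 20.6489) (90, 70) (40.273, 70)]
6. shoelace: 2112.1643

Area of P3's cell: 2112.1643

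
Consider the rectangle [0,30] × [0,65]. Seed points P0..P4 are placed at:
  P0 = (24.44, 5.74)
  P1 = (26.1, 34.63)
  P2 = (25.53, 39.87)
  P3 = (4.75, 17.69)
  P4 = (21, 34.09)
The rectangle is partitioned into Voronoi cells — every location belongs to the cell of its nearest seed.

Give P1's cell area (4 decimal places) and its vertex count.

1. box [0,30]×[0,65]: [(0, 0) (30, 0) (30, 65) (0, 65)]
2. ⊥bis P1·P0 via (25.27,20.185): [(0, 21.637) (30, 19.9132) (30, 65) (0, 65)]  |A|=1326.7468
3. ⊥bis P1·P2 via (25.815,37.25): [(0, 34.4419) (0, 21.637) (30, 19.9132) (30, 37.7052)]  |A|=458.9536
4. ⊥bis P1·P3 via (15.425,26.16): [(8.1504, 35.3285) (19.922, 20.4923) (30, 19.9132) (30, 37.7052)]  |A|=265.7258
5. ⊥bis P1·P4 via (23.55,34.36): [(23.2733, 36.9735) (25.0495, 20.1977) (30, 19.9132) (30, 37.7052)]  |A|=101.1125
6. canonical 4-gon: [(23.2733, 36.9735) (25.0495, 20.1977) (30, 19.9132) (30, 37.7052)]
7. shoelace: 101.1125

Area of P1's cell: 101.1125 (4 vertices)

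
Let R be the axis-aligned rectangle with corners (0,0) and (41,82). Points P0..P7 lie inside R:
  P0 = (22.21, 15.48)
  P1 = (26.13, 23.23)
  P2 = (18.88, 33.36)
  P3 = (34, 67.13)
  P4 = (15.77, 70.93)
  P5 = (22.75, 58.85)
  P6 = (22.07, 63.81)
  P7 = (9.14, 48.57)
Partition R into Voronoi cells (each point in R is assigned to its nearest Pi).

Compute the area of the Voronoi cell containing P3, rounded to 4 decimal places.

1. box [0,41]×[0,82]: [(0, 0) (41, 0) (41, 82) (0, 82)]
2. ⊥bis P3·P0 via (28.105,41.305): [(0, 47.7204) (41, 38.3615) (41, 82) (0, 82)]  |A|=1597.3202
3. ⊥bis P3·P1 via (30.065,45.18): [(0, 50.5698) (41, 43.2197) (41, 82) (0, 82)]  |A|=1439.3162
4. ⊥bis P3·P2 via (26.44,50.245): [(0, 62.0831) (41, 43.726) (41, 82) (0, 82)]  |A|=1192.9137
5. ⊥bis P3·P4 via (24.885,69.03): [(21.4363, 52.4853) (41, 43.726) (41, 82) (27.5886, 82)]  |A|=572.3077
6. ⊥bis P3·P5 via (28.375,62.99): [(24.6741, 68.0184) (41, 45.8365) (41, 82) (27.5886, 82)]  |A|=388.9576
7. ⊥bis P3·P6 via (28.035,65.47): [(25.8097, 73.4662) (28.9381, 62.225) (41, 45.8365) (41, 82) (27.5886, 82)]  |A|=374.0534
8. ⊥bis P3·P7 via (21.57,57.85): [(25.8097, 73.4662) (28.9381, 62.225) (41, 45.8365) (41, 82) (27.5886, 82)]  |A|=374.0534
9. canonical 5-gon: [(25.8097, 73.4662) (28.9381, 62.225) (41, 45.8365) (41, 82) (27.5886, 82)]
10. shoelace: 374.0534

Area of P3's cell: 374.0534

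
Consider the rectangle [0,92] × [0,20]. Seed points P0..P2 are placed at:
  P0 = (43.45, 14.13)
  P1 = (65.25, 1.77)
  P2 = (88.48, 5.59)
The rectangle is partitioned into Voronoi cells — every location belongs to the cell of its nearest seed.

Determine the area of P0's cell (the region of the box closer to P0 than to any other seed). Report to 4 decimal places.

Area of P0's cell: 1110.2459

1. box [0,92]×[0,20]: [(0, 0) (92, 0) (92, 20) (0, 20)]
2. ⊥bis P0·P1 via (54.35,7.95): [(0, 0) (49.8426, 0) (61.182, 20) (0, 20)]  |A|=1110.2459
3. ⊥bis P0·P2 via (65.965,9.86): [(0, 0) (49.8426, 0) (61.182, 20) (0, 20)]  |A|=1110.2459
4. canonical 4-gon: [(0, 0) (49.8426, 0) (61.182, 20) (0, 20)]
5. shoelace: 1110.2459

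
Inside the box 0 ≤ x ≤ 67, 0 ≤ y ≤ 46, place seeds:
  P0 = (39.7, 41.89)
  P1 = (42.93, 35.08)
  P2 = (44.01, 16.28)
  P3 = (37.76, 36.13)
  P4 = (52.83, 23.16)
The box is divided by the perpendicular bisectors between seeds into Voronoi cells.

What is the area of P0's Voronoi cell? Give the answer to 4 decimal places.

Area of P0's cell: 151.1904

1. box [0,67]×[0,46]: [(0, 0) (67, 0) (67, 46) (0, 46)]
2. ⊥bis P0·P1 via (41.315,38.485): [(0, 18.8892) (57.1593, 46) (0, 46)]  |A|=774.8176
3. ⊥bis P0·P2 via (41.855,29.085): [(0, 22.0411) (10.3, 23.7745) (57.1593, 46) (0, 46)]  |A|=758.5856
4. ⊥bis P0·P3 via (38.73,39.01): [(40.8889, 38.2829) (57.1593, 46) (17.9762, 46)]  |A|=151.1904
5. ⊥bis P0·P4 via (46.265,32.525): [(40.8889, 38.2829) (57.1593, 46) (17.9762, 46)]  |A|=151.1904
6. canonical 3-gon: [(40.8889, 38.2829) (57.1593, 46) (17.9762, 46)]
7. shoelace: 151.1904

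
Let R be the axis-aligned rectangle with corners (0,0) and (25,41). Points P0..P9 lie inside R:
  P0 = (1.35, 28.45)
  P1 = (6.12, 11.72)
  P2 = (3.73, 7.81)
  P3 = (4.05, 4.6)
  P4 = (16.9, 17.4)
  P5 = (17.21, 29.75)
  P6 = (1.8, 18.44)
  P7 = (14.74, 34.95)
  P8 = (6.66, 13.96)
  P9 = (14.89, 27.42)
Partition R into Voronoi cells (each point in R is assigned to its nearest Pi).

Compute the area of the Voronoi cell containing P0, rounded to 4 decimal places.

Area of P0's cell: 119.7002

1. box [0,25]×[0,41]: [(0, 0) (25, 0) (25, 41) (0, 41)]
2. ⊥bis P0·P1 via (3.735,20.085): [(0, 19.0201) (25, 26.148) (25, 41) (0, 41)]  |A|=460.3988
3. ⊥bis P0·P2 via (2.54,18.13): [(0, 19.0201) (25, 26.148) (25, 41) (0, 41)]  |A|=460.3988
4. ⊥bis P0·P3 via (2.7,16.525): [(0, 19.0201) (25, 26.148) (25, 41) (0, 41)]  |A|=460.3988
5. ⊥bis P0·P4 via (9.125,22.925): [(0, 19.0201) (7.9636, 21.2906) (21.9693, 41) (0, 41)]  |A|=304.02
6. ⊥bis P0·P5 via (9.28,29.1): [(0, 19.0201) (7.9636, 21.2906) (9.7178, 23.7592) (8.3046, 41) (0, 41)]  |A|=186.2246
7. ⊥bis P0·P6 via (1.575,23.445): [(0, 23.3742) (9.7135, 23.8109) (8.3046, 41) (0, 41)]  |A|=156.9788
8. ⊥bis P0·P7 via (8.045,31.7): [(0, 23.3742) (9.7135, 23.8109) (9.2745, 29.1673) (3.5304, 41) (0, 41)]  |A|=128.7331
9. ⊥bis P0·P8 via (4.005,21.205): [(0, 23.3742) (9.7135, 23.8109) (9.2745, 29.1673) (3.5304, 41) (0, 41)]  |A|=128.7331
10. ⊥bis P0·P9 via (8.12,27.935): [(0, 23.3742) (7.7997, 23.7248) (8.3574, 31.0564) (3.5304, 41) (0, 41)]  |A|=119.7002
11. canonical 5-gon: [(0, 23.3742) (7.7997, 23.7248) (8.3574, 31.0564) (3.5304, 41) (0, 41)]
12. shoelace: 119.7002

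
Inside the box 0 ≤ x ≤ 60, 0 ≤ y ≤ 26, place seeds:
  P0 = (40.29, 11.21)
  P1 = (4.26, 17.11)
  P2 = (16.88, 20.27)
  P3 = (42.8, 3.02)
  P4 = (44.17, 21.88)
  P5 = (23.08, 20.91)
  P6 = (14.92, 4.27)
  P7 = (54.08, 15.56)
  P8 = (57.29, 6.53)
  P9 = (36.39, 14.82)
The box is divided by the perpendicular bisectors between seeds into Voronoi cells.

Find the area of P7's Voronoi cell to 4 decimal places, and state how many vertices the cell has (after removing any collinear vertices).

Area of P7's cell: 163.5385 (6 vertices)

1. box [0,60]×[0,26]: [(0, 0) (60, 0) (60, 26) (0, 26)]
2. ⊥bis P7·P0 via (47.185,13.385): [(51.4072, 0) (60, 0) (60, 26) (43.2056, 26)]  |A|=330.0324
3. ⊥bis P7·P1 via (29.17,16.335): [(51.4072, 0) (60, 0) (60, 26) (43.2056, 26)]  |A|=330.0324
4. ⊥bis P7·P2 via (35.48,17.915): [(51.4072, 0) (60, 0) (60, 26) (43.2056, 26)]  |A|=330.0324
5. ⊥bis P7·P3 via (48.44,9.29): [(48.4913, 9.2438) (58.7677, 0) (60, 0) (60, 26) (43.2056, 26)]  |A|=296.0129
6. ⊥bis P7·P4 via (49.125,18.72): [(46.7011, 14.9192) (48.4913, 9.2438) (58.7677, 0) (60, 0) (60, 26) (53.7677, 26)]  |A|=237.4944
7. ⊥bis P7·P5 via (38.58,18.235): [(46.7011, 14.9192) (48.4913, 9.2438) (58.7677, 0) (60, 0) (60, 26) (53.7677, 26)]  |A|=237.4944
8. ⊥bis P7·P6 via (34.5,9.915): [(46.7011, 14.9192) (48.4913, 9.2438) (58.7677, 0) (60, 0) (60, 26) (53.7677, 26)]  |A|=237.4944
9. ⊥bis P7·P8 via (55.685,11.045): [(46.7011, 14.9192) (48.4913, 9.2438) (49.0938, 8.7019) (60, 12.5789) (60, 26) (53.7677, 26)]  |A|=163.5385
10. ⊥bis P7·P9 via (45.235,15.19): [(46.7011, 14.9192) (48.4913, 9.2438) (49.0938, 8.7019) (60, 12.5789) (60, 26) (53.7677, 26)]  |A|=163.5385
11. canonical 6-gon: [(46.7011, 14.9192) (48.4913, 9.2438) (49.0938, 8.7019) (60, 12.5789) (60, 26) (53.7677, 26)]
12. shoelace: 163.5385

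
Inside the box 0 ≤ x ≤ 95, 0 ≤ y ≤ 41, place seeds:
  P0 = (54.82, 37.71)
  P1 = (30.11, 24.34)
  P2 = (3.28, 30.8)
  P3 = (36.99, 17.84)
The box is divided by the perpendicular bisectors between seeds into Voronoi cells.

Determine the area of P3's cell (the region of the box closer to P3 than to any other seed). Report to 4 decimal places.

Area of P3's cell: 970.8740

1. box [0,95]×[0,41]: [(0, 0) (95, 0) (95, 41) (0, 41)]
2. ⊥bis P3·P0 via (45.905,27.775): [(0, 0) (76.8578, 0) (31.1669, 41) (0, 41)]  |A|=2214.5068
3. ⊥bis P3·P1 via (33.55,21.09): [(13.6249, 0) (76.8578, 0) (42.6366, 30.7078)]  |A|=970.874
4. ⊥bis P3·P2 via (20.135,24.32): [(13.6249, 0) (76.8578, 0) (42.6366, 30.7078)]  |A|=970.874
5. canonical 3-gon: [(13.6249, 0) (76.8578, 0) (42.6366, 30.7078)]
6. shoelace: 970.874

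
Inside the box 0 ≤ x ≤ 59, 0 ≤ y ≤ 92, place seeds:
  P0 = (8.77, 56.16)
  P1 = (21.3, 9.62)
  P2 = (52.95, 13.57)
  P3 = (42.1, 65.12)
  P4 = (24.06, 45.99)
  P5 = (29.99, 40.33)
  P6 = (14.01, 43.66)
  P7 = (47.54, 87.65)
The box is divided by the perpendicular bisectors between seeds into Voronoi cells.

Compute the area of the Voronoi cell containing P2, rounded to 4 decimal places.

Area of P2's cell: 712.4532

1. box [0,59]×[0,92]: [(0, 0) (59, 0) (59, 92) (0, 92)]
2. ⊥bis P2·P0 via (30.86,34.865): [(0, 2.8529) (0, 0) (59, 0) (59, 64.0555)]  |A|=1973.7994
3. ⊥bis P2·P1 via (37.125,11.595): [(33.8356, 37.9517) (38.5721, 0) (59, 0) (59, 64.0555)]  |A|=1193.5962
4. ⊥bis P2·P3 via (47.525,39.345): [(34.0166, 36.5018) (38.5721, 0) (59, 0) (59, 41.7602)]  |A|=894.4845
5. ⊥bis P2·P4 via (38.505,29.78): [(49.7687, 39.8172) (35.2207, 26.8533) (38.5721, 0) (59, 0) (59, 41.7602)]  |A|=816.4965
6. ⊥bis P2·P5 via (41.47,26.95): [(58.6441, 41.6853) (35.8143, 22.0974) (38.5721, 0) (59, 0) (59, 41.7602)]  |A|=712.4532
7. ⊥bis P2·P6 via (33.48,28.615): [(58.6441, 41.6853) (35.8143, 22.0974) (38.5721, 0) (59, 0) (59, 41.7602)]  |A|=712.4532
8. ⊥bis P2·P7 via (50.245,50.61): [(58.6441, 41.6853) (35.8143, 22.0974) (38.5721, 0) (59, 0) (59, 41.7602)]  |A|=712.4532
9. canonical 5-gon: [(58.6441, 41.6853) (35.8143, 22.0974) (38.5721, 0) (59, 0) (59, 41.7602)]
10. shoelace: 712.4532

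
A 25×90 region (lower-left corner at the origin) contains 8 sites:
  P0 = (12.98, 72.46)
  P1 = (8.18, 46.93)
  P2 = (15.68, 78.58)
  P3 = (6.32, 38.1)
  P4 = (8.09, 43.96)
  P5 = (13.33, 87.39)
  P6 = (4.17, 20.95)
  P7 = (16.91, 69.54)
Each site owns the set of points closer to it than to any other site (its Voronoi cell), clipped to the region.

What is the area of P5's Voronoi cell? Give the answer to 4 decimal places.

1. box [0,25]×[0,90]: [(0, 0) (25, 0) (25, 90) (0, 90)]
2. ⊥bis P5·P0 via (13.155,79.925): [(0, 80.2334) (25, 79.6473) (25, 90) (0, 90)]  |A|=251.4911
3. ⊥bis P5·P1 via (10.755,67.16): [(0, 80.2334) (25, 79.6473) (25, 90) (0, 90)]  |A|=251.4911
4. ⊥bis P5·P2 via (14.505,82.985): [(0, 80.2334) (3.8509, 80.1431) (25, 85.7845) (25, 90) (0, 90)]  |A|=186.5938
5. ⊥bis P5·P3 via (9.825,62.745): [(0, 80.2334) (3.8509, 80.1431) (25, 85.7845) (25, 90) (0, 90)]  |A|=186.5938
6. ⊥bis P5·P4 via (10.71,65.675): [(0, 80.2334) (3.8509, 80.1431) (25, 85.7845) (25, 90) (0, 90)]  |A|=186.5938
7. ⊥bis P5·P6 via (8.75,54.17): [(0, 80.2334) (3.8509, 80.1431) (25, 85.7845) (25, 90) (0, 90)]  |A|=186.5938
8. ⊥bis P5·P7 via (15.12,78.465): [(0, 80.2334) (3.8509, 80.1431) (25, 85.7845) (25, 90) (0, 90)]  |A|=186.5938
9. canonical 5-gon: [(0, 80.2334) (3.8509, 80.1431) (25, 85.7845) (25, 90) (0, 90)]
10. shoelace: 186.5938

Area of P5's cell: 186.5938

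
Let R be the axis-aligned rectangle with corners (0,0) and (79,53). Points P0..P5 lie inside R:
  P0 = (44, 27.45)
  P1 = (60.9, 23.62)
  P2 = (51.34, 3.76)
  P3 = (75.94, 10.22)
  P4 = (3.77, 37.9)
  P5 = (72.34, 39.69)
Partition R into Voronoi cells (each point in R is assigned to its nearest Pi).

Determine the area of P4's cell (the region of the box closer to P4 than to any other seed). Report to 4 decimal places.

Area of P4's cell: 1172.3834

1. box [0,79]×[0,53]: [(0, 0) (79, 0) (79, 53) (0, 53)]
2. ⊥bis P4·P0 via (23.885,32.675): [(0, 0) (15.3975, 0) (29.1645, 53) (0, 53)]  |A|=1180.8932
3. ⊥bis P4·P1 via (32.335,30.76): [(0, 0) (15.3975, 0) (29.1645, 53) (0, 53)]  |A|=1180.8932
4. ⊥bis P4·P2 via (27.555,20.83): [(0, 0) (12.6057, 0) (16.9811, 6.0965) (29.1645, 53) (0, 53)]  |A|=1172.3834
5. ⊥bis P4·P3 via (39.855,24.06): [(0, 0) (12.6057, 0) (16.9811, 6.0965) (29.1645, 53) (0, 53)]  |A|=1172.3834
6. ⊥bis P4·P5 via (38.055,38.795): [(0, 0) (12.6057, 0) (16.9811, 6.0965) (29.1645, 53) (0, 53)]  |A|=1172.3834
7. canonical 5-gon: [(0, 0) (12.6057, 0) (16.9811, 6.0965) (29.1645, 53) (0, 53)]
8. shoelace: 1172.3834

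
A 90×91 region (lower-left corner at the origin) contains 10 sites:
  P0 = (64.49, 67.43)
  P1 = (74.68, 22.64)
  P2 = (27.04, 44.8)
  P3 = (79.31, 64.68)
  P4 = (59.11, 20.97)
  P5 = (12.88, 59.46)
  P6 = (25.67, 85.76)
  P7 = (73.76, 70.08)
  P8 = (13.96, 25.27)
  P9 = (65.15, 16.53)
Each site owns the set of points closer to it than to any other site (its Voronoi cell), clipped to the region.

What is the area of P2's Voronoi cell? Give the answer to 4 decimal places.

Area of P2's cell: 947.2521

1. box [0,90]×[0,91]: [(0, 0) (90, 0) (90, 91) (0, 91)]
2. ⊥bis P2·P0 via (45.765,56.115): [(0, 0) (79.6737, 0) (24.685, 91) (0, 91)]  |A|=4748.321
3. ⊥bis P2·P1 via (50.86,33.72): [(0, 0) (35.175, 0) (54.53, 41.6099) (24.685, 91) (0, 91)]  |A|=3822.526
4. ⊥bis P2·P3 via (53.175,54.74): [(0, 0) (35.175, 0) (54.53, 41.6099) (24.685, 91) (0, 91)]  |A|=3822.526
5. ⊥bis P2·P4 via (43.075,32.885): [(0, 0) (18.6394, 0) (52.3002, 45.3001) (24.685, 91) (0, 91)]  |A|=3365.8911
6. ⊥bis P2·P5 via (19.96,52.13): [(0, 32.8508) (0, 0) (18.6394, 0) (52.3002, 45.3001) (37.775, 69.3374)]  |A|=2000.2264
7. ⊥bis P2·P6 via (26.355,65.28): [(33.8333, 65.5301) (0, 32.8508) (0, 0) (18.6394, 0) (52.3002, 45.3001) (39.952, 65.7348)]  |A|=1988.9818
8. ⊥bis P2·P7 via (50.4,57.44): [(33.8333, 65.5301) (0, 32.8508) (0, 0) (18.6394, 0) (52.3002, 45.3001) (39.952, 65.7348)]  |A|=1988.9818
9. ⊥bis P2·P8 via (20.5,35.035): [(33.8333, 65.5301) (9.7295, 42.2484) (36.6403, 24.2252) (52.3002, 45.3001) (39.952, 65.7348)]  |A|=947.2521
10. ⊥bis P2·P9 via (46.095,30.665): [(33.8333, 65.5301) (9.7295, 42.2484) (36.6403, 24.2252) (52.3002, 45.3001) (39.952, 65.7348)]  |A|=947.2521
11. canonical 5-gon: [(33.8333, 65.5301) (9.7295, 42.2484) (36.6403, 24.2252) (52.3002, 45.3001) (39.952, 65.7348)]
12. shoelace: 947.2521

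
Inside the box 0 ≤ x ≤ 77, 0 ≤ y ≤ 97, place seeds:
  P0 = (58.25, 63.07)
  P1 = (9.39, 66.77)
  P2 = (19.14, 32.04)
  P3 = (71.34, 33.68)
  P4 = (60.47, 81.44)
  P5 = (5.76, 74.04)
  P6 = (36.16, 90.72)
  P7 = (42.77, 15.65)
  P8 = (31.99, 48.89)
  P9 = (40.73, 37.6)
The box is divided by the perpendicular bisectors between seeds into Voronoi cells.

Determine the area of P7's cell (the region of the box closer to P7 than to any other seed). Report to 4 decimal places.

1. box [0,77]×[0,97]: [(0, 0) (77, 0) (77, 97) (0, 97)]
2. ⊥bis P7·P0 via (50.51,39.36): [(0, 55.8487) (0, 0) (77, 0) (77, 30.7125)]  |A|=3332.6061
3. ⊥bis P7·P1 via (26.08,41.21): [(32.3338, 45.2935) (0, 24.1805) (0, 0) (77, 0) (77, 30.7125)]  |A|=2820.6292
4. ⊥bis P7·P2 via (30.955,23.845): [(43.3399, 41.7007) (14.4159, 0) (77, 0) (77, 30.7125)]  |A|=1821.7928
5. ⊥bis P7·P3 via (57.055,24.665): [(47.0732, 40.4819) (43.3399, 41.7007) (14.4159, 0) (72.6206, 0)]  |A|=1273.5875
6. ⊥bis P7·P4 via (51.62,48.545): [(47.0732, 40.4819) (43.3399, 41.7007) (14.4159, 0) (72.6206, 0)]  |A|=1273.5875
7. ⊥bis P7·P5 via (24.265,44.845): [(47.0732, 40.4819) (43.3399, 41.7007) (14.4159, 0) (72.6206, 0)]  |A|=1273.5875
8. ⊥bis P7·P6 via (39.465,53.185): [(47.0732, 40.4819) (43.3399, 41.7007) (14.4159, 0) (72.6206, 0)]  |A|=1273.5875
9. ⊥bis P7·P8 via (37.38,32.27): [(49.7284, 36.2747) (36.6299, 32.0268) (14.4159, 0) (72.6206, 0)]  |A|=1218.247
10. ⊥bis P7·P9 via (41.75,26.625): [(55.0387, 27.86) (32.2723, 25.7442) (14.4159, 0) (72.6206, 0)]  |A|=1084.953
11. canonical 4-gon: [(55.0387, 27.86) (32.2723, 25.7442) (14.4159, 0) (72.6206, 0)]
12. shoelace: 1084.953

Area of P7's cell: 1084.9530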